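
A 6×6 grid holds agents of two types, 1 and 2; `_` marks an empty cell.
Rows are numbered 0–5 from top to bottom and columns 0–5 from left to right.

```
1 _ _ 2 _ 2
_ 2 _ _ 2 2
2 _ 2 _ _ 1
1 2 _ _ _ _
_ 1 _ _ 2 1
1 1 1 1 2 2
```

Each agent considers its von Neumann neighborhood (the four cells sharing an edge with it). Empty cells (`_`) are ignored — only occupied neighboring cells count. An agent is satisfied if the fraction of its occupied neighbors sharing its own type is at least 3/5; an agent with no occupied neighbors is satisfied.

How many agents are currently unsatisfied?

9

Row 0: (0,0)1 0/0 ✓ · (0,3)2 0/0 ✓ · (0,5)2 1/1 ✓
Row 1: (1,1)2 0/0 ✓ · (1,4)2 1/1 ✓ · (1,5)2 2/3 ✓
Row 2: (2,0)2 0/1 ✗ · (2,2)2 0/0 ✓ · (2,5)1 0/1 ✗
Row 3: (3,0)1 0/2 ✗ · (3,1)2 0/2 ✗
Row 4: (4,1)1 1/2 ✗ · (4,4)2 1/2 ✗ · (4,5)1 0/2 ✗
Row 5: (5,0)1 1/1 ✓ · (5,1)1 3/3 ✓ · (5,2)1 2/2 ✓ · (5,3)1 1/2 ✗ · (5,4)2 2/3 ✓ · (5,5)2 1/2 ✗
Unsatisfied: (2,0), (2,5), (3,0), (3,1), (4,1), (4,4), (4,5), (5,3), (5,5) — 9 in total.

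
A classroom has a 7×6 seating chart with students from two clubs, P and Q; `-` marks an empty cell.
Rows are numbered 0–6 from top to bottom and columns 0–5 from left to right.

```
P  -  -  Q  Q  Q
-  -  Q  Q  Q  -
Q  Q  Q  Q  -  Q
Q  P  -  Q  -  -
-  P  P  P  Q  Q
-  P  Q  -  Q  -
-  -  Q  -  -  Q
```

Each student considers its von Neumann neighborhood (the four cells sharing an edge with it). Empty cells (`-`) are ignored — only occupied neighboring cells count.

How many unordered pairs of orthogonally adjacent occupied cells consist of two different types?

6

Scan each occupied cell's neighbors to the right and below so each pair is counted once.
Row 0: Q(0,3)–Q(0,4)= Q(0,3)–Q(1,3)= Q(0,4)–Q(0,5)= Q(0,4)–Q(1,4)=  → 0/4 unlike.
Row 1: Q(1,2)–Q(1,3)= Q(1,2)–Q(2,2)= Q(1,3)–Q(1,4)= Q(1,3)–Q(2,3)=  → 0/4 unlike.
Row 2: Q(2,0)–Q(2,1)= Q(2,0)–Q(3,0)= Q(2,1)–Q(2,2)= Q(2,1)–P(3,1)≠ Q(2,2)–Q(2,3)= Q(2,3)–Q(3,3)=  → 1/6 unlike.
Row 3: Q(3,0)–P(3,1)≠ P(3,1)–P(4,1)= Q(3,3)–P(4,3)≠  → 2/3 unlike.
Row 4: P(4,1)–P(4,2)= P(4,1)–P(5,1)= P(4,2)–P(4,3)= P(4,2)–Q(5,2)≠ P(4,3)–Q(4,4)≠ Q(4,4)–Q(4,5)= Q(4,4)–Q(5,4)=  → 2/7 unlike.
Row 5: P(5,1)–Q(5,2)≠ Q(5,2)–Q(6,2)=  → 1/2 unlike.
Total adjacent occupied pairs: 26; unlike-type pairs: 6.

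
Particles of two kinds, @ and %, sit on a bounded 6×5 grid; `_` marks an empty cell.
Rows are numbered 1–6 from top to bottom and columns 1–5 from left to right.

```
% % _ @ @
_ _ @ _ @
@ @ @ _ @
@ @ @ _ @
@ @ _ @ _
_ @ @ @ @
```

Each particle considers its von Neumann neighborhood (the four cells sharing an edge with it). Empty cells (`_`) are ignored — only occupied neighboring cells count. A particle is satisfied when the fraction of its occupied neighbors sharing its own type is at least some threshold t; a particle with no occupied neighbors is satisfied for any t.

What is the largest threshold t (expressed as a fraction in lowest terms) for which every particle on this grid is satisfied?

1/1

(1,1)% 1/1
(1,2)% 1/1
(1,4)@ 1/1
(1,5)@ 2/2
(2,3)@ 1/1
(2,5)@ 2/2
(3,1)@ 2/2
(3,2)@ 3/3
(3,3)@ 3/3
(3,5)@ 2/2
(4,1)@ 3/3
(4,2)@ 4/4
(4,3)@ 2/2
(4,5)@ 1/1
(5,1)@ 2/2
(5,2)@ 3/3
(5,4)@ 1/1
(6,2)@ 2/2
(6,3)@ 2/2
(6,4)@ 3/3
(6,5)@ 1/1
The smallest same-type fraction is 1/1 at (1,1), which reduces to 1/1. Any threshold above that leaves this particle unsatisfied.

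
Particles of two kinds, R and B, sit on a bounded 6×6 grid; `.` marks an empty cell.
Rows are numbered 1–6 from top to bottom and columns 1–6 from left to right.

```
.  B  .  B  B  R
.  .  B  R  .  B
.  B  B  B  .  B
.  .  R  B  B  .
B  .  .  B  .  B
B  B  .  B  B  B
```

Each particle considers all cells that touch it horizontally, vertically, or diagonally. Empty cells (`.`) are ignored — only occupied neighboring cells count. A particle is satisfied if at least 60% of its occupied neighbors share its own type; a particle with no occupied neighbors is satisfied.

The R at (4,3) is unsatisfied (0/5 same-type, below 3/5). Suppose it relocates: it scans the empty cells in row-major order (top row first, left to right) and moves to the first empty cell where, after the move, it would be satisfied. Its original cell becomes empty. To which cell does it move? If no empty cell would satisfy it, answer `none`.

none

Vacating (4,3). Empty cells in order:
  (1,1): 0/1 same-type → still unsatisfied.
  (1,3): 1/4 same-type → still unsatisfied.
  (2,1): 0/2 same-type → still unsatisfied.
  (2,2): 0/4 same-type → still unsatisfied.
  (2,5): 2/7 same-type → still unsatisfied.
  (3,1): 0/1 same-type → still unsatisfied.
  (3,5): 1/6 same-type → still unsatisfied.
  (4,1): 0/2 same-type → still unsatisfied.
  (4,2): 0/3 same-type → still unsatisfied.
  (4,6): 0/3 same-type → still unsatisfied.
  (5,2): 0/3 same-type → still unsatisfied.
  (5,3): 0/4 same-type → still unsatisfied.
  (5,5): 0/7 same-type → still unsatisfied.
  (6,3): 0/3 same-type → still unsatisfied.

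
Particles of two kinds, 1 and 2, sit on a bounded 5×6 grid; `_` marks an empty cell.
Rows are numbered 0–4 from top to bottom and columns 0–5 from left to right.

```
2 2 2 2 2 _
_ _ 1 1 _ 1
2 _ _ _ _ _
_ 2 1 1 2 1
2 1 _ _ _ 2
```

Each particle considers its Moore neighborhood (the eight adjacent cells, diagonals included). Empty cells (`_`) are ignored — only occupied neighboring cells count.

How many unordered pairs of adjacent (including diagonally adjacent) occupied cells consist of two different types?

13

Scan each occupied cell's neighbors to the right and below (and the two forward diagonals) so each pair is counted once.
From row 0: 7 unlike of 11 pairs (running 7/11).
From row 1: 0 unlike of 1 pairs (running 7/12).
From row 2: 0 unlike of 1 pairs (running 7/13).
From row 3: 5 unlike of 9 pairs (running 12/22).
From row 4: 1 unlike of 1 pairs (running 13/23).
Total adjacent occupied pairs: 23; unlike-type pairs: 13.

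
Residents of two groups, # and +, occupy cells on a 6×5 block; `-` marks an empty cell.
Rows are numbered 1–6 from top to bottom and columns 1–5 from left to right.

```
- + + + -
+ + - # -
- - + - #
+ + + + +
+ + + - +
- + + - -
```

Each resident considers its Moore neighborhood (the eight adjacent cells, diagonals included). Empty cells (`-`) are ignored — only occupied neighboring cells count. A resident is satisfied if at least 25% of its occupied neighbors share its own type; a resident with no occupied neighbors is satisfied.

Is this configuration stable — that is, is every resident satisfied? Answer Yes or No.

Yes

Row 1: (1,2)+ 3/3 ✓ · (1,3)+ 3/4 ✓ · (1,4)+ 1/2 ✓
Row 2: (2,1)+ 2/2 ✓ · (2,2)+ 4/4 ✓ · (2,4)# 1/4 ✓
Row 3: (3,3)+ 4/5 ✓ · (3,5)# 1/3 ✓
Row 4: (4,1)+ 3/3 ✓ · (4,2)+ 6/6 ✓ · (4,3)+ 5/5 ✓ · (4,4)+ 5/6 ✓ · (4,5)+ 2/3 ✓
Row 5: (5,1)+ 4/4 ✓ · (5,2)+ 7/7 ✓ · (5,3)+ 6/6 ✓ · (5,5)+ 2/2 ✓
Row 6: (6,2)+ 4/4 ✓ · (6,3)+ 3/3 ✓
All meet the threshold, so the configuration is stable.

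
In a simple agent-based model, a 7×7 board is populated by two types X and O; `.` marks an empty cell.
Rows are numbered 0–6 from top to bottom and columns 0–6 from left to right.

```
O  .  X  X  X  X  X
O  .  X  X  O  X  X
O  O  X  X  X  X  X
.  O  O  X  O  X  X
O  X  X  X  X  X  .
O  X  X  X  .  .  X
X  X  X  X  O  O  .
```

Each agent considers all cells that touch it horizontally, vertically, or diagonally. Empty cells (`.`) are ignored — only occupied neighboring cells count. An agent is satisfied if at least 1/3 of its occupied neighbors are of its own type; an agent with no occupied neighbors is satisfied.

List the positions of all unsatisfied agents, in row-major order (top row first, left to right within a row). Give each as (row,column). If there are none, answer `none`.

(0,0)O 1/1 ok
(0,2)X 3/3 ok
(0,3)X 4/5 ok
(0,4)X 4/5 ok
(0,5)X 4/5 ok
(0,6)X 3/3 ok
(1,0)O 3/3 ok
(1,2)X 5/6 ok
(1,3)X 7/8 ok
(1,4)O 0/8 unhappy
(1,5)X 7/8 ok
(1,6)X 5/5 ok
(2,0)O 3/3 ok
(2,1)O 4/6 ok
(2,2)X 4/7 ok
(2,3)X 5/8 ok
(2,4)X 6/8 ok
(2,5)X 6/8 ok
(2,6)X 5/5 ok
(3,1)O 4/7 ok
(3,2)O 2/8 unhappy
(3,3)X 6/8 ok
(3,4)O 0/8 unhappy
(3,5)X 6/7 ok
(3,6)X 4/4 ok
(4,0)O 2/4 ok
(4,1)X 3/7 ok
(4,2)X 6/8 ok
(4,3)X 5/7 ok
(4,4)X 5/6 ok
(4,5)X 4/5 ok
(5,0)O 1/5 unhappy
(5,1)X 6/8 ok
(5,2)X 8/8 ok
(5,3)X 6/7 ok
(5,6)X 1/2 ok
(6,0)X 2/3 ok
(6,1)X 4/5 ok
(6,2)X 5/5 ok
(6,3)X 3/4 ok
(6,4)O 1/3 ok
(6,5)O 1/2 ok

(1,4), (3,2), (3,4), (5,0)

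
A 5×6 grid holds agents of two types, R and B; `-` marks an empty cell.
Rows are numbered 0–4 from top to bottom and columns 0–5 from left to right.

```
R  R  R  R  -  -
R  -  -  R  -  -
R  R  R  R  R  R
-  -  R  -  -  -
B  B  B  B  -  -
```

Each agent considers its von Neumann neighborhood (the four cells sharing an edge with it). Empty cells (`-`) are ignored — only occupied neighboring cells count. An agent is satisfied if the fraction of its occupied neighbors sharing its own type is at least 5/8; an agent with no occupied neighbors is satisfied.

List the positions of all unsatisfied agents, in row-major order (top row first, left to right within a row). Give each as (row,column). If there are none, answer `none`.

(0,0)R 2/2 satisfied
(0,1)R 2/2 satisfied
(0,2)R 2/2 satisfied
(0,3)R 2/2 satisfied
(1,0)R 2/2 satisfied
(1,3)R 2/2 satisfied
(2,0)R 2/2 satisfied
(2,1)R 2/2 satisfied
(2,2)R 3/3 satisfied
(2,3)R 3/3 satisfied
(2,4)R 2/2 satisfied
(2,5)R 1/1 satisfied
(3,2)R 1/2 not
(4,0)B 1/1 satisfied
(4,1)B 2/2 satisfied
(4,2)B 2/3 satisfied
(4,3)B 1/1 satisfied

(3,2)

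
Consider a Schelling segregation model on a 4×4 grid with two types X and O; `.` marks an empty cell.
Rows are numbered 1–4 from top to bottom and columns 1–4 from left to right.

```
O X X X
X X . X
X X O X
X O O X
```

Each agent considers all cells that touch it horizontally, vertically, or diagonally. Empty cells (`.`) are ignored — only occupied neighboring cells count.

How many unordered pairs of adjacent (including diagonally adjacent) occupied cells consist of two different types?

14

Scan each occupied cell's neighbors to the right and below (and the two forward diagonals) so each pair is counted once.
From row 1: 3 unlike of 10 pairs (running 3/10).
From row 2: 2 unlike of 8 pairs (running 5/18).
From row 3: 7 unlike of 13 pairs (running 12/31).
From row 4: 2 unlike of 3 pairs (running 14/34).
Total adjacent occupied pairs: 34; unlike-type pairs: 14.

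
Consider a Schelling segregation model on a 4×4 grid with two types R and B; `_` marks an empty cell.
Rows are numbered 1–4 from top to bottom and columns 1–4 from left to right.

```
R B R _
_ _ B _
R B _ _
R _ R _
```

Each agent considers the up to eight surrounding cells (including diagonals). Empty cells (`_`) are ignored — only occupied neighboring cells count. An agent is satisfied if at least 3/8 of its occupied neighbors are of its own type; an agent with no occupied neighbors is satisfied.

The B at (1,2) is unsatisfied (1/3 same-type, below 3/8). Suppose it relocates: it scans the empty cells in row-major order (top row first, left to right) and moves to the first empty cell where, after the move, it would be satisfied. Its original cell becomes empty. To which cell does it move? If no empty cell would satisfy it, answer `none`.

(1,4)

Vacating (1,2). Empty cells in order:
  (1,4): 1/2 same-type → satisfied — stop here.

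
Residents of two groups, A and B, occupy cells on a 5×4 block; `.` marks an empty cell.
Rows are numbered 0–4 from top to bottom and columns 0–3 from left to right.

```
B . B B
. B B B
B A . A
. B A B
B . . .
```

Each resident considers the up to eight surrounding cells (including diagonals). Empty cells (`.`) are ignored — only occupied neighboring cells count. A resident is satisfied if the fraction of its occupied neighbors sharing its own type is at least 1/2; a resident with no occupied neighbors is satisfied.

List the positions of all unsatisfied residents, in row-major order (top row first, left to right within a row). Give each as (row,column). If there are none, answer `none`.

Row 0: (0,0)B 1/1 satisfied · (0,2)B 4/4 satisfied · (0,3)B 3/3 satisfied
Row 1: (1,1)B 4/5 satisfied · (1,2)B 4/6 satisfied · (1,3)B 3/4 satisfied
Row 2: (2,0)B 2/3 satisfied · (2,1)A 1/5 not · (2,3)A 1/4 not
Row 3: (3,1)B 2/4 satisfied · (3,2)A 2/4 satisfied · (3,3)B 0/2 not
Row 4: (4,0)B 1/1 satisfied

(2,1), (2,3), (3,3)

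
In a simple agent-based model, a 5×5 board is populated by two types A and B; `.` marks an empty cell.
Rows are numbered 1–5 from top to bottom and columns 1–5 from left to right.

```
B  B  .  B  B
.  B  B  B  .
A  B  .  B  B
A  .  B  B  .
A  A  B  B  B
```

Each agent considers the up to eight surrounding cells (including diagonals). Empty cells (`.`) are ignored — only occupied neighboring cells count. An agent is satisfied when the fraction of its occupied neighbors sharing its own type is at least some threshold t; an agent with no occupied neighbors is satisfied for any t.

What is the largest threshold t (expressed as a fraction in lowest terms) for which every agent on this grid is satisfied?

Row 1: (1,1)B 2/2 · (1,2)B 3/3 · (1,4)B 3/3 · (1,5)B 2/2
Row 2: (2,2)B 4/5 · (2,3)B 6/6 · (2,4)B 5/5
Row 3: (3,1)A 1/3 · (3,2)B 3/5 · (3,4)B 5/5 · (3,5)B 3/3
Row 4: (4,1)A 3/4 · (4,3)B 5/6 · (4,4)B 6/6
Row 5: (5,1)A 2/2 · (5,2)A 2/4 · (5,3)B 3/4 · (5,4)B 4/4 · (5,5)B 2/2
The smallest same-type fraction is 1/3 at (3,1), which reduces to 1/3. Any threshold above that leaves this agent unsatisfied.

1/3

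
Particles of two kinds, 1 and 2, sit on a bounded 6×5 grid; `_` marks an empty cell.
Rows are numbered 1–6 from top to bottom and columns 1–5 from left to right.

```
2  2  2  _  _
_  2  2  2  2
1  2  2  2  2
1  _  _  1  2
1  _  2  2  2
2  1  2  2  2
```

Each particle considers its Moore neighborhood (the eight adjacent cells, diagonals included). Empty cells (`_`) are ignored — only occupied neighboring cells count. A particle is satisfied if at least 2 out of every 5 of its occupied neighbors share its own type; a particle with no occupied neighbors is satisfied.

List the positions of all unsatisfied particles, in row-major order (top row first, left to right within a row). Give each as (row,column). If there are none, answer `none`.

(1,1)2 2/2 satisfied
(1,2)2 4/4 satisfied
(1,3)2 4/4 satisfied
(2,2)2 6/7 satisfied
(2,3)2 7/7 satisfied
(2,4)2 6/6 satisfied
(2,5)2 3/3 satisfied
(3,1)1 1/3 not
(3,2)2 3/5 satisfied
(3,3)2 5/6 satisfied
(3,4)2 6/7 satisfied
(3,5)2 4/5 satisfied
(4,1)1 2/3 satisfied
(4,4)1 0/7 not
(4,5)2 4/5 satisfied
(5,1)1 2/3 satisfied
(5,3)2 3/5 satisfied
(5,4)2 6/7 satisfied
(5,5)2 4/5 satisfied
(6,1)2 0/2 not
(6,2)1 1/4 not
(6,3)2 3/4 satisfied
(6,4)2 5/5 satisfied
(6,5)2 3/3 satisfied

(3,1), (4,4), (6,1), (6,2)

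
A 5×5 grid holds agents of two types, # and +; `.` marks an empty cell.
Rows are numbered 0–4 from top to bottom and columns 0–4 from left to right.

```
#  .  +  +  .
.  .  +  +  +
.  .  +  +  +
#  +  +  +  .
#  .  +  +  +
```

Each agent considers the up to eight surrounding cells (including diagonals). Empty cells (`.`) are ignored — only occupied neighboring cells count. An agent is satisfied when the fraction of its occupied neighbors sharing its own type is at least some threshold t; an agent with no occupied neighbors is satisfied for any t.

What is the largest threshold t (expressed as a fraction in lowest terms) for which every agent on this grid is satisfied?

1/2

Row 0: (0,0)# — no occupied neighbors · (0,2)+ 3/3 · (0,3)+ 4/4
Row 1: (1,2)+ 5/5 · (1,3)+ 7/7 · (1,4)+ 4/4
Row 2: (2,2)+ 6/6 · (2,3)+ 7/7 · (2,4)+ 4/4
Row 3: (3,0)# 1/2 · (3,1)+ 3/5 · (3,2)+ 6/6 · (3,3)+ 7/7
Row 4: (4,0)# 1/2 · (4,2)+ 4/4 · (4,3)+ 4/4 · (4,4)+ 2/2
The smallest same-type fraction is 1/2 at (3,0), which reduces to 1/2. Any threshold above that leaves this agent unsatisfied.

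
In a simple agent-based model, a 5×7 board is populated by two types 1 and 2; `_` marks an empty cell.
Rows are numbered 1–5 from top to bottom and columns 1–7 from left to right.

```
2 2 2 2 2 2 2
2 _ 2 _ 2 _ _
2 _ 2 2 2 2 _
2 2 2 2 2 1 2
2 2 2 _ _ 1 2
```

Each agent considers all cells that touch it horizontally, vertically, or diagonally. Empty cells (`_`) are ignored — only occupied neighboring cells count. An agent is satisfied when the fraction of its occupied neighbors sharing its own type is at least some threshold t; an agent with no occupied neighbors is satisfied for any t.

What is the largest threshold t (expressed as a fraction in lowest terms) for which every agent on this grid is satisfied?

(1,1)2 2/2
(1,2)2 4/4
(1,3)2 3/3
(1,4)2 4/4
(1,5)2 3/3
(1,6)2 3/3
(1,7)2 1/1
(2,1)2 3/3
(2,3)2 5/5
(2,5)2 6/6
(3,1)2 3/3
(3,3)2 5/5
(3,4)2 7/7
(3,5)2 5/6
(3,6)2 4/5
(4,1)2 4/4
(4,2)2 7/7
(4,3)2 6/6
(4,4)2 6/6
(4,5)2 4/6
(4,6)1 1/6
(4,7)2 2/4
(5,1)2 3/3
(5,2)2 5/5
(5,3)2 4/4
(5,6)1 1/4
(5,7)2 1/3
The smallest same-type fraction is 1/6 at (4,6), which reduces to 1/6. Any threshold above that leaves this agent unsatisfied.

1/6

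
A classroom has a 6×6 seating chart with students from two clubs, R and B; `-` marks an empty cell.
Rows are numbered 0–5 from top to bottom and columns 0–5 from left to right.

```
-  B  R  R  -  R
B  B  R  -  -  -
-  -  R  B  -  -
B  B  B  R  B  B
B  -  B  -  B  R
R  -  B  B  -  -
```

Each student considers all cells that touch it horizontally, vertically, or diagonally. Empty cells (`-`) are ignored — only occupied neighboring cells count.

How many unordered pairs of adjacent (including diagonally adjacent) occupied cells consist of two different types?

18

Scan each occupied cell's neighbors to the right and below (and the two forward diagonals) so each pair is counted once.
From row 0: 3 unlike of 8 pairs (running 3/8).
From row 1: 3 unlike of 5 pairs (running 6/13).
From row 2: 4 unlike of 7 pairs (running 10/20).
From row 3: 6 unlike of 15 pairs (running 16/35).
From row 4: 2 unlike of 5 pairs (running 18/40).
From row 5: 0 unlike of 1 pairs (running 18/41).
Total adjacent occupied pairs: 41; unlike-type pairs: 18.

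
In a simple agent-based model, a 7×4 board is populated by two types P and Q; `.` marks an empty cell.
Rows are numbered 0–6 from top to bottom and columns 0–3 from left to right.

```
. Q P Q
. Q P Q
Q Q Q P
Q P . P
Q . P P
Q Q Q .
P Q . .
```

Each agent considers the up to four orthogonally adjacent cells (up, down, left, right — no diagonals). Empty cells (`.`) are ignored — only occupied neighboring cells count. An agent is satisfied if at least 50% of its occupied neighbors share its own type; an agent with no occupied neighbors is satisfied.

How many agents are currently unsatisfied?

(0,1)Q 1/2 ✓
(0,2)P 1/3 ✗
(0,3)Q 1/2 ✓
(1,1)Q 2/3 ✓
(1,2)P 1/4 ✗
(1,3)Q 1/3 ✗
(2,0)Q 2/2 ✓
(2,1)Q 3/4 ✓
(2,2)Q 1/3 ✗
(2,3)P 1/3 ✗
(3,0)Q 2/3 ✓
(3,1)P 0/2 ✗
(3,3)P 2/2 ✓
(4,0)Q 2/2 ✓
(4,2)P 1/2 ✓
(4,3)P 2/2 ✓
(5,0)Q 2/3 ✓
(5,1)Q 3/3 ✓
(5,2)Q 1/2 ✓
(6,0)P 0/2 ✗
(6,1)Q 1/2 ✓
Unsatisfied: (0,2), (1,2), (1,3), (2,2), (2,3), (3,1), (6,0) — 7 in total.

7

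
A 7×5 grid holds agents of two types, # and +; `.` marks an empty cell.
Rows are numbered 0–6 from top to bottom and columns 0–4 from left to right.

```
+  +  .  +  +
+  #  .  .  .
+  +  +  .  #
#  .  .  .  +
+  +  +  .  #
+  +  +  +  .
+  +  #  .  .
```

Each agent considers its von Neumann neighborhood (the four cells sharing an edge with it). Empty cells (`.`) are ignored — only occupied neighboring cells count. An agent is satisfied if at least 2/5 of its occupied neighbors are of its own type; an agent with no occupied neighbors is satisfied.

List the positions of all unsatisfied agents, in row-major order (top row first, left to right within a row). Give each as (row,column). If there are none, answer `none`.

(0,0)+ 2/2 satisfied
(0,1)+ 1/2 satisfied
(0,3)+ 1/1 satisfied
(0,4)+ 1/1 satisfied
(1,0)+ 2/3 satisfied
(1,1)# 0/3 not
(2,0)+ 2/3 satisfied
(2,1)+ 2/3 satisfied
(2,2)+ 1/1 satisfied
(2,4)# 0/1 not
(3,0)# 0/2 not
(3,4)+ 0/2 not
(4,0)+ 2/3 satisfied
(4,1)+ 3/3 satisfied
(4,2)+ 2/2 satisfied
(4,4)# 0/1 not
(5,0)+ 3/3 satisfied
(5,1)+ 4/4 satisfied
(5,2)+ 3/4 satisfied
(5,3)+ 1/1 satisfied
(6,0)+ 2/2 satisfied
(6,1)+ 2/3 satisfied
(6,2)# 0/2 not

(1,1), (2,4), (3,0), (3,4), (4,4), (6,2)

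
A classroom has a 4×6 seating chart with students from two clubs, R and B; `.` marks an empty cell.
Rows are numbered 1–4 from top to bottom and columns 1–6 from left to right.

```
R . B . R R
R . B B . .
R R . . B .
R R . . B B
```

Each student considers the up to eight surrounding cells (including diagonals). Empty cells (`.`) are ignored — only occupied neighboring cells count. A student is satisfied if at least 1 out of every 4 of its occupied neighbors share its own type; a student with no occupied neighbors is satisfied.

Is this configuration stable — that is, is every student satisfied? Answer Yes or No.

(1,1)R 1/1 ✓
(1,3)B 2/2 ✓
(1,5)R 1/2 ✓
(1,6)R 1/1 ✓
(2,1)R 3/3 ✓
(2,3)B 2/3 ✓
(2,4)B 3/4 ✓
(3,1)R 4/4 ✓
(3,2)R 4/5 ✓
(3,5)B 3/3 ✓
(4,1)R 3/3 ✓
(4,2)R 3/3 ✓
(4,5)B 2/2 ✓
(4,6)B 2/2 ✓
All meet the threshold, so the configuration is stable.

Yes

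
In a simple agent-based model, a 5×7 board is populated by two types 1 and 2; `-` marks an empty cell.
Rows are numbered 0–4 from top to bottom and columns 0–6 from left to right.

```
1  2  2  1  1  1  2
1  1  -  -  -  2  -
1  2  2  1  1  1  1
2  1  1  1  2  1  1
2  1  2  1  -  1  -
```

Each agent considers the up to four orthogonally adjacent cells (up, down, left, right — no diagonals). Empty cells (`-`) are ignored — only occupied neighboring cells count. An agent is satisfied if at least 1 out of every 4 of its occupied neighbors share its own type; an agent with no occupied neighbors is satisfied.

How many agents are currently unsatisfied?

Row 0: (0,0)1 1/2 ok · (0,1)2 1/3 ok · (0,2)2 1/2 ok · (0,3)1 1/2 ok · (0,4)1 2/2 ok · (0,5)1 1/3 ok · (0,6)2 0/1 unhappy
Row 1: (1,0)1 3/3 ok · (1,1)1 1/3 ok · (1,5)2 0/2 unhappy
Row 2: (2,0)1 1/3 ok · (2,1)2 1/4 ok · (2,2)2 1/3 ok · (2,3)1 2/3 ok · (2,4)1 2/3 ok · (2,5)1 3/4 ok · (2,6)1 2/2 ok
Row 3: (3,0)2 1/3 ok · (3,1)1 2/4 ok · (3,2)1 2/4 ok · (3,3)1 3/4 ok · (3,4)2 0/3 unhappy · (3,5)1 3/4 ok · (3,6)1 2/2 ok
Row 4: (4,0)2 1/2 ok · (4,1)1 1/3 ok · (4,2)2 0/3 unhappy · (4,3)1 1/2 ok · (4,5)1 1/1 ok
Unsatisfied: (0,6), (1,5), (3,4), (4,2) — 4 in total.

4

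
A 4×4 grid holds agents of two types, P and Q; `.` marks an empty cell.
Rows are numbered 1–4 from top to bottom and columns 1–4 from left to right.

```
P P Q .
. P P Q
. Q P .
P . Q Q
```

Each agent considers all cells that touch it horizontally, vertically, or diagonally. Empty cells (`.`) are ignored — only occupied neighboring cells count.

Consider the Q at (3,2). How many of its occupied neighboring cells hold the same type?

Occupied neighbors of (3,2): (2,2)=P, (2,3)=P, (3,3)=P, (4,1)=P, (4,3)=Q.
Same type (Q): 1 of 5.

1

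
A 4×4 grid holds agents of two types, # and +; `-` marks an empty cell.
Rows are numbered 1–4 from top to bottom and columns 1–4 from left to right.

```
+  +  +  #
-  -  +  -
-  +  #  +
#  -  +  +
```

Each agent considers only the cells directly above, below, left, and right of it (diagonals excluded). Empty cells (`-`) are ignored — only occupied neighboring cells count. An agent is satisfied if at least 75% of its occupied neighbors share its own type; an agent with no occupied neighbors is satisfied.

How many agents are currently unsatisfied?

Row 1: (1,1)+ 1/1 satisfied · (1,2)+ 2/2 satisfied · (1,3)+ 2/3 not · (1,4)# 0/1 not
Row 2: (2,3)+ 1/2 not
Row 3: (3,2)+ 0/1 not · (3,3)# 0/4 not · (3,4)+ 1/2 not
Row 4: (4,1)# 0/0 satisfied · (4,3)+ 1/2 not · (4,4)+ 2/2 satisfied
Unsatisfied: (1,3), (1,4), (2,3), (3,2), (3,3), (3,4), (4,3) — 7 in total.

7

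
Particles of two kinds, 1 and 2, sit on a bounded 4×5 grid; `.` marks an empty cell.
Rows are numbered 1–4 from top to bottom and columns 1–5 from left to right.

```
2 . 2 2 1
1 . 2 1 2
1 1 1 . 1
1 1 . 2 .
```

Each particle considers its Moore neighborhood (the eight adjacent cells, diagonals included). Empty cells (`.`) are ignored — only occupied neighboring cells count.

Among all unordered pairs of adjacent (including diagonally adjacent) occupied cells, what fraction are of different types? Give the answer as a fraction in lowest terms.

12/29

Scan each occupied cell's neighbors to the right and below (and the two forward diagonals) so each pair is counted once.
Row 1: 2(1,1)–1(2,1)≠ 2(1,3)–2(1,4)= 2(1,3)–2(2,3)= 2(1,3)–1(2,4)≠ 2(1,4)–1(1,5)≠ 2(1,4)–1(2,4)≠ 2(1,4)–2(2,5)= 2(1,4)–2(2,3)= 1(1,5)–2(2,5)≠ 1(1,5)–1(2,4)=  → 5/10 unlike.
Row 2: 1(2,1)–1(3,1)= 1(2,1)–1(3,2)= 2(2,3)–1(2,4)≠ 2(2,3)–1(3,3)≠ 2(2,3)–1(3,2)≠ 1(2,4)–2(2,5)≠ 1(2,4)–1(3,5)= 1(2,4)–1(3,3)= 2(2,5)–1(3,5)≠  → 5/9 unlike.
Row 3: 1(3,1)–1(3,2)= 1(3,1)–1(4,1)= 1(3,1)–1(4,2)= 1(3,2)–1(3,3)= 1(3,2)–1(4,2)= 1(3,2)–1(4,1)= 1(3,3)–2(4,4)≠ 1(3,3)–1(4,2)= 1(3,5)–2(4,4)≠  → 2/9 unlike.
Row 4: 1(4,1)–1(4,2)=  → 0/1 unlike.
Total adjacent occupied pairs: 29; unlike-type pairs: 12.
12/29 is already in lowest terms.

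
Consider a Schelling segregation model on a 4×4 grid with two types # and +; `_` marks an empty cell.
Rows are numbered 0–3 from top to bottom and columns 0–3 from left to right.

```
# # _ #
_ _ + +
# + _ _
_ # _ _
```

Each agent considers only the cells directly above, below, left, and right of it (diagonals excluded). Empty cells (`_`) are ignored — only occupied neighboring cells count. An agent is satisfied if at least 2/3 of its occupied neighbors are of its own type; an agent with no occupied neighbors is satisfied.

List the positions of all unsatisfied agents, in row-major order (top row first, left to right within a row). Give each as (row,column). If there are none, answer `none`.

(0,3), (1,3), (2,0), (2,1), (3,1)

(0,0)# 1/1 ok
(0,1)# 1/1 ok
(0,3)# 0/1 unhappy
(1,2)+ 1/1 ok
(1,3)+ 1/2 unhappy
(2,0)# 0/1 unhappy
(2,1)+ 0/2 unhappy
(3,1)# 0/1 unhappy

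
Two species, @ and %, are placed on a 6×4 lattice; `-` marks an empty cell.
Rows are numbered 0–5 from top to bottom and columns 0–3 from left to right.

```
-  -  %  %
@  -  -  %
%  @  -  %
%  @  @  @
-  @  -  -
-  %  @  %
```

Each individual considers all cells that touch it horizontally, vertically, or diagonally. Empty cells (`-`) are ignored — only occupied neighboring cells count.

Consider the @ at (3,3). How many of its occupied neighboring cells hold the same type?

Occupied neighbors of (3,3): (2,3)=%, (3,2)=@.
Same type (@): 1 of 2.

1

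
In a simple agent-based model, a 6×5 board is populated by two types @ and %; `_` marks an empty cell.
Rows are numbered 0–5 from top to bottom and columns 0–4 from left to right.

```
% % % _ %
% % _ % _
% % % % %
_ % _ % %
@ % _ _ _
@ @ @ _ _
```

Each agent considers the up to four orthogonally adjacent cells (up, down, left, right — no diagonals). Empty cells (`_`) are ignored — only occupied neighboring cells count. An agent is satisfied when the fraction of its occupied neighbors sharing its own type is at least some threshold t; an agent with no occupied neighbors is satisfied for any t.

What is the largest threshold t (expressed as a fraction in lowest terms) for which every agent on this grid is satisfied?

(0,0)% 2/2
(0,1)% 3/3
(0,2)% 1/1
(0,4)% — no occupied neighbors
(1,0)% 3/3
(1,1)% 3/3
(1,3)% 1/1
(2,0)% 2/2
(2,1)% 4/4
(2,2)% 2/2
(2,3)% 4/4
(2,4)% 2/2
(3,1)% 2/2
(3,3)% 2/2
(3,4)% 2/2
(4,0)@ 1/2
(4,1)% 1/3
(5,0)@ 2/2
(5,1)@ 2/3
(5,2)@ 1/1
The smallest same-type fraction is 1/3 at (4,1), which reduces to 1/3. Any threshold above that leaves this agent unsatisfied.

1/3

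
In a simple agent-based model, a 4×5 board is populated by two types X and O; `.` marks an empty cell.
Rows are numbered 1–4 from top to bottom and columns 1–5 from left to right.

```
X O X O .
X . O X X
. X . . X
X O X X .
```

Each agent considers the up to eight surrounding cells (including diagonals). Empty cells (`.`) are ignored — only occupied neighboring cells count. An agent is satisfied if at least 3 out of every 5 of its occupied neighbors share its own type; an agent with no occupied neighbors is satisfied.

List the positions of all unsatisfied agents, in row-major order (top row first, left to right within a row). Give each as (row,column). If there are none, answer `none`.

(1,1), (1,2), (1,3), (1,4), (2,3), (4,1), (4,2)

Row 1: (1,1)X 1/2 ✗ · (1,2)O 1/4 ✗ · (1,3)X 1/4 ✗ · (1,4)O 1/4 ✗
Row 2: (2,1)X 2/3 ✓ · (2,3)O 2/5 ✗ · (2,4)X 3/5 ✓ · (2,5)X 2/3 ✓
Row 3: (3,2)X 3/5 ✓ · (3,5)X 3/3 ✓
Row 4: (4,1)X 1/2 ✗ · (4,2)O 0/3 ✗ · (4,3)X 2/3 ✓ · (4,4)X 2/2 ✓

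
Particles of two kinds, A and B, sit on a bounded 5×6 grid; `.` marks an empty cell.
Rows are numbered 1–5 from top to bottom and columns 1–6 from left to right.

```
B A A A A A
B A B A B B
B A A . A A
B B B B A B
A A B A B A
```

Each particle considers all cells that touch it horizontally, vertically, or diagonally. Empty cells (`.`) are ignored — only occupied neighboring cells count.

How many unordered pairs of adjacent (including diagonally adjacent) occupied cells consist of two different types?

48

Scan each occupied cell's neighbors to the right and below (and the two forward diagonals) so each pair is counted once.
Row 1: B(1,1)–A(1,2)≠ B(1,1)–B(2,1)= B(1,1)–A(2,2)≠ A(1,2)–A(1,3)= A(1,2)–A(2,2)= A(1,2)–B(2,3)≠ A(1,2)–B(2,1)≠ A(1,3)–A(1,4)= A(1,3)–B(2,3)≠ A(1,3)–A(2,4)= A(1,3)–A(2,2)= A(1,4)–A(1,5)= A(1,4)–A(2,4)= A(1,4)–B(2,5)≠ A(1,4)–B(2,3)≠ A(1,5)–A(1,6)= A(1,5)–B(2,5)≠ A(1,5)–B(2,6)≠ A(1,5)–A(2,4)= A(1,6)–B(2,6)≠ A(1,6)–B(2,5)≠  → 11/21 unlike.
Row 2: B(2,1)–A(2,2)≠ B(2,1)–B(3,1)= B(2,1)–A(3,2)≠ A(2,2)–B(2,3)≠ A(2,2)–A(3,2)= A(2,2)–A(3,3)= A(2,2)–B(3,1)≠ B(2,3)–A(2,4)≠ B(2,3)–A(3,3)≠ B(2,3)–A(3,2)≠ A(2,4)–B(2,5)≠ A(2,4)–A(3,5)= A(2,4)–A(3,3)= B(2,5)–B(2,6)= B(2,5)–A(3,5)≠ B(2,5)–A(3,6)≠ B(2,6)–A(3,6)≠ B(2,6)–A(3,5)≠  → 12/18 unlike.
Row 3: B(3,1)–A(3,2)≠ B(3,1)–B(4,1)= B(3,1)–B(4,2)= A(3,2)–A(3,3)= A(3,2)–B(4,2)≠ A(3,2)–B(4,3)≠ A(3,2)–B(4,1)≠ A(3,3)–B(4,3)≠ A(3,3)–B(4,4)≠ A(3,3)–B(4,2)≠ A(3,5)–A(3,6)= A(3,5)–A(4,5)= A(3,5)–B(4,6)≠ A(3,5)–B(4,4)≠ A(3,6)–B(4,6)≠ A(3,6)–A(4,5)=  → 10/16 unlike.
Row 4: B(4,1)–B(4,2)= B(4,1)–A(5,1)≠ B(4,1)–A(5,2)≠ B(4,2)–B(4,3)= B(4,2)–A(5,2)≠ B(4,2)–B(5,3)= B(4,2)–A(5,1)≠ B(4,3)–B(4,4)= B(4,3)–B(5,3)= B(4,3)–A(5,4)≠ B(4,3)–A(5,2)≠ B(4,4)–A(4,5)≠ B(4,4)–A(5,4)≠ B(4,4)–B(5,5)= B(4,4)–B(5,3)= A(4,5)–B(4,6)≠ A(4,5)–B(5,5)≠ A(4,5)–A(5,6)= A(4,5)–A(5,4)= B(4,6)–A(5,6)≠ B(4,6)–B(5,5)=  → 11/21 unlike.
Row 5: A(5,1)–A(5,2)= A(5,2)–B(5,3)≠ B(5,3)–A(5,4)≠ A(5,4)–B(5,5)≠ B(5,5)–A(5,6)≠  → 4/5 unlike.
Total adjacent occupied pairs: 81; unlike-type pairs: 48.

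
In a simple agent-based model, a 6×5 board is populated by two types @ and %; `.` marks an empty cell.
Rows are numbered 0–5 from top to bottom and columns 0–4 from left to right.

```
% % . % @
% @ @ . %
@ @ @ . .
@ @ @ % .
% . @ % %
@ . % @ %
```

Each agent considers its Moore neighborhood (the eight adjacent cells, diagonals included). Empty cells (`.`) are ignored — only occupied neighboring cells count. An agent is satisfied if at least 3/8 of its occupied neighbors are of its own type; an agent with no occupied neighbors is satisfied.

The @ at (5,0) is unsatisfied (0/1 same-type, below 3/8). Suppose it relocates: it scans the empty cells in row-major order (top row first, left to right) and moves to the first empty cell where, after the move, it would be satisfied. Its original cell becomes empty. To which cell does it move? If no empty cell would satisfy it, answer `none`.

Vacating (5,0). Empty cells in order:
  (0,2): 2/4 same-type → satisfied — stop here.

(0,2)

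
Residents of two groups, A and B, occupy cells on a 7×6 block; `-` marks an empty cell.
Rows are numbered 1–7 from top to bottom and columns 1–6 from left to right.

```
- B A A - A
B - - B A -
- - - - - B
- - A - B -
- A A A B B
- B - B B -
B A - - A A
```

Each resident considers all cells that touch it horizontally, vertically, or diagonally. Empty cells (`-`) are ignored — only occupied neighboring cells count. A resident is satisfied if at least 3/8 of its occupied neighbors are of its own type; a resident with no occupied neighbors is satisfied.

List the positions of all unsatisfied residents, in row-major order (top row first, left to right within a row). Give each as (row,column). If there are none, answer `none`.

Row 1: (1,2)B 1/2 ✓ · (1,3)A 1/3 ✗ · (1,4)A 2/3 ✓ · (1,6)A 1/1 ✓
Row 2: (2,1)B 1/1 ✓ · (2,4)B 0/3 ✗ · (2,5)A 2/4 ✓
Row 3: (3,6)B 1/2 ✓
Row 4: (4,3)A 3/3 ✓ · (4,5)B 3/4 ✓
Row 5: (5,2)A 2/3 ✓ · (5,3)A 3/5 ✓ · (5,4)A 2/6 ✗ · (5,5)B 4/5 ✓ · (5,6)B 3/3 ✓
Row 6: (6,2)B 1/4 ✗ · (6,4)B 2/5 ✓ · (6,5)B 3/6 ✓
Row 7: (7,1)B 1/2 ✓ · (7,2)A 0/2 ✗ · (7,5)A 1/3 ✗ · (7,6)A 1/2 ✓

(1,3), (2,4), (5,4), (6,2), (7,2), (7,5)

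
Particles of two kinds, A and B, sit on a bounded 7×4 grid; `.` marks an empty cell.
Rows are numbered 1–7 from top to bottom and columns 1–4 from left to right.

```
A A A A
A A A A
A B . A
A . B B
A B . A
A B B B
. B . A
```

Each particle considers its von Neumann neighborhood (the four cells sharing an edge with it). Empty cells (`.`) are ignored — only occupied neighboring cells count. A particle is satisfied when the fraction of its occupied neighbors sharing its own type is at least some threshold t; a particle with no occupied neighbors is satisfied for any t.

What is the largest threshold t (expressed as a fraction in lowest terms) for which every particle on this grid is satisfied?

0/1

Row 1: (1,1)A 2/2 · (1,2)A 3/3 · (1,3)A 3/3 · (1,4)A 2/2
Row 2: (2,1)A 3/3 · (2,2)A 3/4 · (2,3)A 3/3 · (2,4)A 3/3
Row 3: (3,1)A 2/3 · (3,2)B 0/2 · (3,4)A 1/2
Row 4: (4,1)A 2/2 · (4,3)B 1/1 · (4,4)B 1/3
Row 5: (5,1)A 2/3 · (5,2)B 1/2 · (5,4)A 0/2
Row 6: (6,1)A 1/2 · (6,2)B 3/4 · (6,3)B 2/2 · (6,4)B 1/3
Row 7: (7,2)B 1/1 · (7,4)A 0/1
The smallest same-type fraction is 0/2 at (3,2), which reduces to 0/1. Any threshold above that leaves this particle unsatisfied.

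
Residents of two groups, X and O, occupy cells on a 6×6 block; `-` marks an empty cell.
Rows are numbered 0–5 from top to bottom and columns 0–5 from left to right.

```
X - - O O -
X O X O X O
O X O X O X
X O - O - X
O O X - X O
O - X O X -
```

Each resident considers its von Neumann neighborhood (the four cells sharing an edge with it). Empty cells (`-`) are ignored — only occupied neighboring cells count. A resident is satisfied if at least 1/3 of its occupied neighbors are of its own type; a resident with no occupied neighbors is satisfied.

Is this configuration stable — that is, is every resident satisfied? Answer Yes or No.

(0,0)X 1/1 ok
(0,3)O 2/2 ok
(0,4)O 1/2 ok
(1,0)X 1/3 ok
(1,1)O 0/3 unhappy
(1,2)X 0/3 unhappy
(1,3)O 1/4 unhappy
(1,4)X 0/4 unhappy
(1,5)O 0/2 unhappy
(2,0)O 0/3 unhappy
(2,1)X 0/4 unhappy
(2,2)O 0/3 unhappy
(2,3)X 0/4 unhappy
(2,4)O 0/3 unhappy
(2,5)X 1/3 ok
(3,0)X 0/3 unhappy
(3,1)O 1/3 ok
(3,3)O 0/1 unhappy
(3,5)X 1/2 ok
(4,0)O 2/3 ok
(4,1)O 2/3 ok
(4,2)X 1/2 ok
(4,4)X 1/2 ok
(4,5)O 0/2 unhappy
(5,0)O 1/1 ok
(5,2)X 1/2 ok
(5,3)O 0/2 unhappy
(5,4)X 1/2 ok
For instance (1,1) has only 0/3 same-type neighbors, below 1/3.

No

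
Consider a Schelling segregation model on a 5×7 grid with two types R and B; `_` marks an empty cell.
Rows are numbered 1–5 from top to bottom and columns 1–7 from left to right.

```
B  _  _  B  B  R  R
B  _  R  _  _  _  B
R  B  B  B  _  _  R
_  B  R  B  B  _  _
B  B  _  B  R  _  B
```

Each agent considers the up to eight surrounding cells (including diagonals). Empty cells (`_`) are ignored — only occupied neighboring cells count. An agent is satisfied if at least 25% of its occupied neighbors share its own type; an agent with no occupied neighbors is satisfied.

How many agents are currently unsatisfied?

6

Row 1: (1,1)B 1/1 ok · (1,4)B 1/2 ok · (1,5)B 1/2 ok · (1,6)R 1/3 ok · (1,7)R 1/2 ok
Row 2: (2,1)B 2/3 ok · (2,3)R 0/4 unhappy · (2,7)B 0/3 unhappy
Row 3: (3,1)R 0/3 unhappy · (3,2)B 3/6 ok · (3,3)B 4/6 ok · (3,4)B 3/5 ok · (3,7)R 0/1 unhappy
Row 4: (4,2)B 4/6 ok · (4,3)R 0/7 unhappy · (4,4)B 4/6 ok · (4,5)B 3/4 ok
Row 5: (5,1)B 2/2 ok · (5,2)B 2/3 ok · (5,4)B 2/4 ok · (5,5)R 0/3 unhappy · (5,7)B 0/0 ok
Unsatisfied: (2,3), (2,7), (3,1), (3,7), (4,3), (5,5) — 6 in total.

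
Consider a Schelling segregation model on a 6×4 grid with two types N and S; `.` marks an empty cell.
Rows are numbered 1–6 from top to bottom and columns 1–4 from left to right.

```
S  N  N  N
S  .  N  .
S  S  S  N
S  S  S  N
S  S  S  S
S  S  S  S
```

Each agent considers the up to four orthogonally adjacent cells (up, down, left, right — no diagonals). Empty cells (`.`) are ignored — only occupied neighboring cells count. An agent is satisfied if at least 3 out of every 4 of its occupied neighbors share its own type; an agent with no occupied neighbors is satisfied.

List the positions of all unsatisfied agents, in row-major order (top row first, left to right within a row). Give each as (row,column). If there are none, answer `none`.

Row 1: (1,1)S 1/2 unhappy · (1,2)N 1/2 unhappy · (1,3)N 3/3 ok · (1,4)N 1/1 ok
Row 2: (2,1)S 2/2 ok · (2,3)N 1/2 unhappy
Row 3: (3,1)S 3/3 ok · (3,2)S 3/3 ok · (3,3)S 2/4 unhappy · (3,4)N 1/2 unhappy
Row 4: (4,1)S 3/3 ok · (4,2)S 4/4 ok · (4,3)S 3/4 ok · (4,4)N 1/3 unhappy
Row 5: (5,1)S 3/3 ok · (5,2)S 4/4 ok · (5,3)S 4/4 ok · (5,4)S 2/3 unhappy
Row 6: (6,1)S 2/2 ok · (6,2)S 3/3 ok · (6,3)S 3/3 ok · (6,4)S 2/2 ok

(1,1), (1,2), (2,3), (3,3), (3,4), (4,4), (5,4)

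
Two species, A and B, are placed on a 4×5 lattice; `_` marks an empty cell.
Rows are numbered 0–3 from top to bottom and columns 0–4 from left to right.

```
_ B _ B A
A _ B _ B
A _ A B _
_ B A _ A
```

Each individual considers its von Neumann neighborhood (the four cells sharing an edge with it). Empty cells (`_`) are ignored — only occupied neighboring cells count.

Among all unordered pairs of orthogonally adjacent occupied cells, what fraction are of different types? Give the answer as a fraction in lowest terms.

5/7

Scan each occupied cell's neighbors to the right and below so each pair is counted once.
From row 0: 2 unlike of 2 pairs (running 2/2).
From row 1: 1 unlike of 2 pairs (running 3/4).
From row 2: 1 unlike of 2 pairs (running 4/6).
From row 3: 1 unlike of 1 pairs (running 5/7).
Total adjacent occupied pairs: 7; unlike-type pairs: 5.
5/7 is already in lowest terms.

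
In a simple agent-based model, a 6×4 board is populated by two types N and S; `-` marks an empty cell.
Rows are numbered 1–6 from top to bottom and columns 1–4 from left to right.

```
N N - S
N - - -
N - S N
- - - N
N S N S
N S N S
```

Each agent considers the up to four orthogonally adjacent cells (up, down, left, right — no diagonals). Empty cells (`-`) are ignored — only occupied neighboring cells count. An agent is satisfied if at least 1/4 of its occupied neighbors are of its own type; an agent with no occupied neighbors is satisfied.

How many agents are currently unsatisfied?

(1,1)N 2/2 ok
(1,2)N 1/1 ok
(1,4)S 0/0 ok
(2,1)N 2/2 ok
(3,1)N 1/1 ok
(3,3)S 0/1 unhappy
(3,4)N 1/2 ok
(4,4)N 1/2 ok
(5,1)N 1/2 ok
(5,2)S 1/3 ok
(5,3)N 1/3 ok
(5,4)S 1/3 ok
(6,1)N 1/2 ok
(6,2)S 1/3 ok
(6,3)N 1/3 ok
(6,4)S 1/2 ok
Unsatisfied: (3,3) — 1 in total.

1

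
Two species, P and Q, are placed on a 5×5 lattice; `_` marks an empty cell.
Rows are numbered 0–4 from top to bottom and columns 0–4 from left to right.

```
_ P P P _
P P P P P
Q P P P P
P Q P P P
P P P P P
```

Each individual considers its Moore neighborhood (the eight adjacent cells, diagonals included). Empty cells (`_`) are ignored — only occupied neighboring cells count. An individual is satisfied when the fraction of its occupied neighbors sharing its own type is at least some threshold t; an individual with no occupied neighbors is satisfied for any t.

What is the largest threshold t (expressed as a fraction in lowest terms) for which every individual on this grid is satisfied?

(0,1)P 4/4
(0,2)P 5/5
(0,3)P 4/4
(1,0)P 3/4
(1,1)P 6/7
(1,2)P 8/8
(1,3)P 7/7
(1,4)P 4/4
(2,0)Q 1/5
(2,1)P 6/8
(2,2)P 7/8
(2,3)P 8/8
(2,4)P 5/5
(3,0)P 3/5
(3,1)Q 1/8
(3,2)P 7/8
(3,3)P 8/8
(3,4)P 5/5
(4,0)P 2/3
(4,1)P 4/5
(4,2)P 4/5
(4,3)P 5/5
(4,4)P 3/3
The smallest same-type fraction is 1/8 at (3,1), which reduces to 1/8. Any threshold above that leaves this individual unsatisfied.

1/8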